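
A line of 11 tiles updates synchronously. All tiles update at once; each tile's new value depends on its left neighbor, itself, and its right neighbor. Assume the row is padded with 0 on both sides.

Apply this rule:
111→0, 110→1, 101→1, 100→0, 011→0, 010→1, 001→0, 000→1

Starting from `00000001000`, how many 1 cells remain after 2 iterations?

11111101011
00000111101
count of 1: 5

5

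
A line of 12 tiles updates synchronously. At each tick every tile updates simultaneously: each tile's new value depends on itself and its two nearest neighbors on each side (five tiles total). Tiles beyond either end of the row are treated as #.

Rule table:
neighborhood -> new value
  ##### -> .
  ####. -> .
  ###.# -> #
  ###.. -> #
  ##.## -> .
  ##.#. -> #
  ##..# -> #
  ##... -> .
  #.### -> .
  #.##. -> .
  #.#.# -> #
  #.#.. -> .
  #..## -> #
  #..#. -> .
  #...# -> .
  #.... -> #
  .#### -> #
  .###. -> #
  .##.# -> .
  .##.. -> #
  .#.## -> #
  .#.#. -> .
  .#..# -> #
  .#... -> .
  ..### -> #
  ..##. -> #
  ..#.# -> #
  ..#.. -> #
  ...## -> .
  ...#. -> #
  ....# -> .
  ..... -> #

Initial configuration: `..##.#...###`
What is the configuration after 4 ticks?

tick 1: ###.#....##.
tick 2: ..##..#..#..
tick 3: #####.##.###
tick 4: ....#.....#.

....#.....#.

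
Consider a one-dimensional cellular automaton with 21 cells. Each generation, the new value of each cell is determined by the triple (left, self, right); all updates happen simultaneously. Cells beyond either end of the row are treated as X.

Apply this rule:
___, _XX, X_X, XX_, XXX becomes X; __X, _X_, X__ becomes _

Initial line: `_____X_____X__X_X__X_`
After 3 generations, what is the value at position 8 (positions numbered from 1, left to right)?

generation 1: _XXX___XXX_____X____X
generation 2: XXXX_X_XXX_XXX___XX_X
generation 3: XXXXX_XXXXXXXX_X_XXXX
position 8 holds X

X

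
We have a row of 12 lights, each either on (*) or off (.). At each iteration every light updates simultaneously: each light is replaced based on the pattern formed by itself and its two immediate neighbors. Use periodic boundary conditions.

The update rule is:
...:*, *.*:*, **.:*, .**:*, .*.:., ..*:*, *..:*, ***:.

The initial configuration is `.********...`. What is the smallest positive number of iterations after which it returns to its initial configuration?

**......****
.********...

2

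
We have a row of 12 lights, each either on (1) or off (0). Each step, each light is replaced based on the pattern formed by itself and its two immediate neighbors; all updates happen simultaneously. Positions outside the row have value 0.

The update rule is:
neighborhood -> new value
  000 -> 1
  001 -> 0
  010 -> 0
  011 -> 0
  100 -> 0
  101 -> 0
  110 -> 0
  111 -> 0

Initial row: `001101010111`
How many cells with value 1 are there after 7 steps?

1

step 1: 100000000000
step 2: 001111111111
step 3: 100000000000  (repeats step 1; period 2)
step 7: 100000000000
count of 1: 1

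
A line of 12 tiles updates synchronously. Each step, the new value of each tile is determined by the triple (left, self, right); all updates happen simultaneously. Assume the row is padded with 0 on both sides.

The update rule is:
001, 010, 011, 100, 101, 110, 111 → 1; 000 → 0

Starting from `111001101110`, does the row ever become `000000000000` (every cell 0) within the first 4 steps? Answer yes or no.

111111111111
111111111111  (fixed point — unchanged through step 4)
step 4 is 111111111111, still not uniform 0

no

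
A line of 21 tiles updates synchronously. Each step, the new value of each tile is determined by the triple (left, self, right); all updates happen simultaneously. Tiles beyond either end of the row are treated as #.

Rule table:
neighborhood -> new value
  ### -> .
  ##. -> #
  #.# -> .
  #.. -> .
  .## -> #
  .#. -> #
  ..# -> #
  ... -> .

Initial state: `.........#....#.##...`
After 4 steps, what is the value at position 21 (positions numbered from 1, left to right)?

........##...##.##..#
.......###..###.##.##
......##.#.##.#.##.#.
.....###.#.##.#.##.#.
position 21 holds .

.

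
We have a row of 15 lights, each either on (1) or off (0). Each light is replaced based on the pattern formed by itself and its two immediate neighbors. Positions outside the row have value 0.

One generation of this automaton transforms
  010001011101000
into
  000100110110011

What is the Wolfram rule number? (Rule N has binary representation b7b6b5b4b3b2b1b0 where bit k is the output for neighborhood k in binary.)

position 8: 111 → 0  (bit 7 = 0)
position 9: 110 → 1  (bit 6 = 1)
position 6: 101 → 1  (bit 5 = 1)
position 2: 100 → 0  (bit 4 = 0)
position 7: 011 → 1  (bit 3 = 1)
position 1: 010 → 0  (bit 2 = 0)
position 0: 001 → 0  (bit 1 = 0)
position 3: 000 → 1  (bit 0 = 1)
bits b7..b0 = 01101001 = 105

105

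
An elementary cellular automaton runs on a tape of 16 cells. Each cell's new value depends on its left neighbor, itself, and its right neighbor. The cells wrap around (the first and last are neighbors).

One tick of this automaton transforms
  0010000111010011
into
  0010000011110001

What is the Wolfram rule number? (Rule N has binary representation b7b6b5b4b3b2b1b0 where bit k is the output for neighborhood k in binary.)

228

position 8: 111 → 1  (bit 7 = 1)
position 9: 110 → 1  (bit 6 = 1)
position 10: 101 → 1  (bit 5 = 1)
position 0: 100 → 0  (bit 4 = 0)
position 7: 011 → 0  (bit 3 = 0)
position 2: 010 → 1  (bit 2 = 1)
position 1: 001 → 0  (bit 1 = 0)
position 4: 000 → 0  (bit 0 = 0)
bits b7..b0 = 11100100 = 228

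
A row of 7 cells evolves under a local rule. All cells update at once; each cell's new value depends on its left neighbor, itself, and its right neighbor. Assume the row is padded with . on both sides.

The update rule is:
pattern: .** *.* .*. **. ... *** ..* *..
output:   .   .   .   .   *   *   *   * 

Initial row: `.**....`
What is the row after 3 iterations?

*..****
.**.**.
*.....*

*.....*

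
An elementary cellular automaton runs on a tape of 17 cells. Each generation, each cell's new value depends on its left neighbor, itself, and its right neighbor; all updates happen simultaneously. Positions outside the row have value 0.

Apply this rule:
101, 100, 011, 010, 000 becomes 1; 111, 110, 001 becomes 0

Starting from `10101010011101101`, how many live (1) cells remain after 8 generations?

9

11111111010011011
10000000111010110
11111110100111101
10000001110100011
11111101001111010
10000011101000111
11111010011110100
10000111010001111
count of 1: 9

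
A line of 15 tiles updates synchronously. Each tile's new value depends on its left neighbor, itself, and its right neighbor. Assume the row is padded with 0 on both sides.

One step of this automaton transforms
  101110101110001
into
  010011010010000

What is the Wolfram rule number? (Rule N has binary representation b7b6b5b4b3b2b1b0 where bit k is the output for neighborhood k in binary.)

position 3: 111 → 0  (bit 7 = 0)
position 4: 110 → 1  (bit 6 = 1)
position 1: 101 → 1  (bit 5 = 1)
position 11: 100 → 0  (bit 4 = 0)
position 2: 011 → 0  (bit 3 = 0)
position 0: 010 → 0  (bit 2 = 0)
position 13: 001 → 0  (bit 1 = 0)
position 12: 000 → 0  (bit 0 = 0)
bits b7..b0 = 01100000 = 96

96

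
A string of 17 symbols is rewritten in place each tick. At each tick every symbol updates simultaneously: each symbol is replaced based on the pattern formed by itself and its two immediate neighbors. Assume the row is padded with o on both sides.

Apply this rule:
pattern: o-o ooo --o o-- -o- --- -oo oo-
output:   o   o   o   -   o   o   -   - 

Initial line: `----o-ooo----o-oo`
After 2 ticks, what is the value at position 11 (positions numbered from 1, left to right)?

tick 1: -ooooo-o--ooooo-o
tick 2: o-ooo-oo-o-ooo-o-
position 11 holds -

-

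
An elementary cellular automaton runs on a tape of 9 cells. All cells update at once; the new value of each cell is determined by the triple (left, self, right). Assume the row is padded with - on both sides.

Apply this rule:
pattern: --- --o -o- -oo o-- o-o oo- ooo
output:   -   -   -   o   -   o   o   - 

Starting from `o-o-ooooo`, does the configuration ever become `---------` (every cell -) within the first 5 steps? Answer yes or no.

-o-oo---o
--ooo----
--o-o----
---o-----
---------
all cells are - at step 5

yes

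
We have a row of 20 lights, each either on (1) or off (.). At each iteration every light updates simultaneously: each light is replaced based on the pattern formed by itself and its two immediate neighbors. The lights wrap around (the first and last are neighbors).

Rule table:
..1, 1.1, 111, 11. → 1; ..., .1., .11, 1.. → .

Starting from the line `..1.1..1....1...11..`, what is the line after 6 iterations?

.1....1...1.1...1.1.

.1.1..1....1...1.1..
1.1..1....1...1.1...
.1..1....1...1.1...1
1..1....1...1.1...1.
..1....1...1.1...1.1
.1....1...1.1...1.1.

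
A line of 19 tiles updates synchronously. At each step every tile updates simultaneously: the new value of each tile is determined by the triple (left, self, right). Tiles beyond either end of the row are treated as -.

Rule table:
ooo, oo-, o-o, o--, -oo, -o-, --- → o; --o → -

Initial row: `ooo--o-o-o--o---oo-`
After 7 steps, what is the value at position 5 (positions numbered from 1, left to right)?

o

oooo-oooooo-ooo-ooo
ooooooooooooooooooo
ooooooooooooooooooo  (fixed point — unchanged through step 7)
position 5 holds o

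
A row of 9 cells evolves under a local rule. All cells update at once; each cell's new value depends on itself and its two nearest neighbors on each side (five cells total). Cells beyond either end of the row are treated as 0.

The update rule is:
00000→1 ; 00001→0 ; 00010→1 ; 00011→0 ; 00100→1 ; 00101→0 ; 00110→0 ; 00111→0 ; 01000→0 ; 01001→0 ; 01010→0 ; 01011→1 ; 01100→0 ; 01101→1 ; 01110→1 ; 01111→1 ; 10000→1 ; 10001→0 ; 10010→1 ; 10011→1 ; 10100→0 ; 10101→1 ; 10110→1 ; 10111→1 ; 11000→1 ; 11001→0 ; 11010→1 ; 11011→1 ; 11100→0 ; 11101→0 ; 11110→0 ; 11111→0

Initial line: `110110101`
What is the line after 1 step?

011111100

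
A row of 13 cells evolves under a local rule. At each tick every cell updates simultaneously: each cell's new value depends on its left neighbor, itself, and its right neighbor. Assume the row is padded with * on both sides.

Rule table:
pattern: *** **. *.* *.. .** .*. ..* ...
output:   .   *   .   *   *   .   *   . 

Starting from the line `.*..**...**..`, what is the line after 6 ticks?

*.**.**..*.**

tick 1: ..*****.*****
tick 2: ***...*.*....
tick 3: ..**.*...*..*
tick 4: ****..*.*.***
tick 5: ...***....*..
tick 6: *.**.**..*.**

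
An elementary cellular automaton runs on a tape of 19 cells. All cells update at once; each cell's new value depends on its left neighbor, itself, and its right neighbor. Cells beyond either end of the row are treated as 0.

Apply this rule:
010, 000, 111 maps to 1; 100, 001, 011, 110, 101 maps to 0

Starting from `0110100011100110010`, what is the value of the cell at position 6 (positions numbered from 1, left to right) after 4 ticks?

0000101001000000010
1110101001011111010
0100101001001110010
0100101001000100010
position 6 holds 0

0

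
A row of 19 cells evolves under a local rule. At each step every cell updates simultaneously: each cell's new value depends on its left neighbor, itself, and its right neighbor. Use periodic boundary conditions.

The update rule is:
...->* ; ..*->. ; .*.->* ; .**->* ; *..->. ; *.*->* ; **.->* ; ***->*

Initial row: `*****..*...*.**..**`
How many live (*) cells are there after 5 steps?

*****..*.*.****..**
*****..********..**
*****..********..**  (fixed point — unchanged through step 5)
count of *: 15

15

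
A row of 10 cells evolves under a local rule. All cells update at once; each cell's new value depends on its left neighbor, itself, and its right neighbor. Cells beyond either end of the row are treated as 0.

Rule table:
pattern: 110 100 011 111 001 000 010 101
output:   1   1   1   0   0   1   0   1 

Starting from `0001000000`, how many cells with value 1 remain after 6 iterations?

5

1100111111
1110100001
1011011100
0111110111
0100011101
0011010110
count of 1: 5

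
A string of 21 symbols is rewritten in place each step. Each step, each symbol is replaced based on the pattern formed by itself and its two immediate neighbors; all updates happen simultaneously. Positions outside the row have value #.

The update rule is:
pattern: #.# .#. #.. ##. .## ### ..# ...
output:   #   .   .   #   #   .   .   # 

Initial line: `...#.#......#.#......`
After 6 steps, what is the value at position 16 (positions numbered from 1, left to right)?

.#..#..####..#..####.
#......#..#.....#..##
#.####......###....#.
###..#.####.#.#.##..#
..#...##..##.#.###..#
....#.##..###.##.#..#
position 16 holds #

#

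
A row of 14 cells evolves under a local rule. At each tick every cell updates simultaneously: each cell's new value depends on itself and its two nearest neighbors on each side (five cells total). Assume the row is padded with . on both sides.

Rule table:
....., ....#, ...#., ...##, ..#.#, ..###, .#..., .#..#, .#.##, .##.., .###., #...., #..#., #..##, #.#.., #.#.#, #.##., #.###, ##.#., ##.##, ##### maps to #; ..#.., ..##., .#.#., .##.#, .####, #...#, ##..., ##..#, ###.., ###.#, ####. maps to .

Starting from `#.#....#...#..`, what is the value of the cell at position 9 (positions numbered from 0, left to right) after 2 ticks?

tick 1: #.#####.#.#.##
tick 2: ###.#..##.####
position 9 holds .

.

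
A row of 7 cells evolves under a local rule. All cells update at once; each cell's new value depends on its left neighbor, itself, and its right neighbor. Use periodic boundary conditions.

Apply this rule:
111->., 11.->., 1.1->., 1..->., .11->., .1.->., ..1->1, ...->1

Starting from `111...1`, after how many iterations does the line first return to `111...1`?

14

iteration 1: ....11.
iteration 2: 1111...
iteration 3: .....11
iteration 4: .1111..
iteration 5: 1.....1
iteration 6: ..1111.
iteration 7: 11.....
iteration 8: ...1111
iteration 9: .11....
iteration 10: 1...111
iteration 11: ..11...
iteration 12: 11...11
iteration 13: ...11..
iteration 14: 111...1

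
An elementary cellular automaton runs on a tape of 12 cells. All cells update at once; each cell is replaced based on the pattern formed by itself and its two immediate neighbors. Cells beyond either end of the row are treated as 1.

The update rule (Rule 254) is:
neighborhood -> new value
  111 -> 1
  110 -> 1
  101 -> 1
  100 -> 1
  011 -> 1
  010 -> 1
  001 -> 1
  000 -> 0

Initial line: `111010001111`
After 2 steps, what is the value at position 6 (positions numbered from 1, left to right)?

1

111111011111
111111111111
position 6 holds 1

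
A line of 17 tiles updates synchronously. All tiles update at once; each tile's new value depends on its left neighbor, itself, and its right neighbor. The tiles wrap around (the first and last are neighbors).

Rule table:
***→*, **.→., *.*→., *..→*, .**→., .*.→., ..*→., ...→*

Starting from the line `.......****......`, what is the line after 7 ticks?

...*.*..**.*..*..

tick 1: ******..**.******
tick 2: *****.*.....*****
tick 3: ****...****..****
tick 4: ***.**..**.*..***
tick 5: **....*.....*..**
tick 6: *.***..****..*..*
tick 7: ...*.*..**.*..*..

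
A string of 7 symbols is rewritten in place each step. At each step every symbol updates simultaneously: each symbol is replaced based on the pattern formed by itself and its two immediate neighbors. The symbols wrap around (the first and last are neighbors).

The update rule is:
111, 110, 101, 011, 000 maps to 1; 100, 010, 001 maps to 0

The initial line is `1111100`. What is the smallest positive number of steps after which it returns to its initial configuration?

1

1111100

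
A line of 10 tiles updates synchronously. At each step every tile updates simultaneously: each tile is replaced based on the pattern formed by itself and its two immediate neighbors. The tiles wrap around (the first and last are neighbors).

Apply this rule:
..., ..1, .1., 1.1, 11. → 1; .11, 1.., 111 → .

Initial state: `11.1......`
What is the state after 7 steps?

.111.11111
1..11....1
1.1.1.111.
111111..11
.....1.1..
11111111.1
.......11.

.......11.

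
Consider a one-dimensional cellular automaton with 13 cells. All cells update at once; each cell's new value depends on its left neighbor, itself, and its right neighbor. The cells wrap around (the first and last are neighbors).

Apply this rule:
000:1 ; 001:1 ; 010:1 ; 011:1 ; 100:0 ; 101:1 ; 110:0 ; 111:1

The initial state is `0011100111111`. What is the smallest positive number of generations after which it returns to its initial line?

0111001111110
1110011111100
1100111111001
1001111110011
0011111100111
0111111001110
1111110011100
1111100111001
1111001110011
1110011100111
1100111001111
1001110011111
0011100111111

13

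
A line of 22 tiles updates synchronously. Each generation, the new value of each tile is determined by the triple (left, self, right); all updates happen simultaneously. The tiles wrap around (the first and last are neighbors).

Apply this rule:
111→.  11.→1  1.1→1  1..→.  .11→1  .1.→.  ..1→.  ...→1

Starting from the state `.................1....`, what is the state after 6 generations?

1111111111111111...111
...............1.1.1..
11111111111111..1.1..1
.............1...1...1
.11111111111...1...1..
.1.........1.1...1...1

.1.........1.1...1...1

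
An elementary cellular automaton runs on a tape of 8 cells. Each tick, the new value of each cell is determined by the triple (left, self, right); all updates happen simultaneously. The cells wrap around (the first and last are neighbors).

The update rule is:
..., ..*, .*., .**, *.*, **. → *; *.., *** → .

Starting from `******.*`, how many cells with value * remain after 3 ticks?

5

tick 1: .....***
tick 2: .*****.*
tick 3: **...***
count of *: 5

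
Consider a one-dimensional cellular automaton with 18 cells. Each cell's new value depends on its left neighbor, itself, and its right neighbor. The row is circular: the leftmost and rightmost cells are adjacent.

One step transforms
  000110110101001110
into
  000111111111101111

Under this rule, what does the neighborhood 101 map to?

At position 5 the neighborhood is 101; the next row has 1 there.

1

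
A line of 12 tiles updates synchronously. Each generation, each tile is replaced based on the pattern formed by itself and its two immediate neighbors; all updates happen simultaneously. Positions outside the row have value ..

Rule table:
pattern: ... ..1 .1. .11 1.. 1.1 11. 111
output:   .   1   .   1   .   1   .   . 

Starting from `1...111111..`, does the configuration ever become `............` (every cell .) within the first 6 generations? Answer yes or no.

generation 1: ...11.......
generation 2: ..11........
generation 3: .11.........
generation 4: 11..........
generation 5: 1...........
generation 6: ............
all cells are . at generation 6

yes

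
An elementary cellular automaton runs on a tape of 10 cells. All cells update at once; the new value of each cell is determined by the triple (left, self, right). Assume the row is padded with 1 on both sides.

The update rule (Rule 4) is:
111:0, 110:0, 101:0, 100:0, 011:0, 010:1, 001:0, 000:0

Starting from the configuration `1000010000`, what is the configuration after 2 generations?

generation 1: 0000010000
generation 2: 0000010000

0000010000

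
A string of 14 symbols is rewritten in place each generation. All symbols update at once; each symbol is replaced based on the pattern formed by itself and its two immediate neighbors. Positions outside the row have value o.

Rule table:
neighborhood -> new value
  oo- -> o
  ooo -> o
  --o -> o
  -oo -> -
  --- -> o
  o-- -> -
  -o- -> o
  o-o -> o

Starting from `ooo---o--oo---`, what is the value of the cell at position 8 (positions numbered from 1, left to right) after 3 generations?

o

ooo-ooo-o-o-oo
oooo-ooooooo-o
ooooo-ooooooo-
position 8 holds o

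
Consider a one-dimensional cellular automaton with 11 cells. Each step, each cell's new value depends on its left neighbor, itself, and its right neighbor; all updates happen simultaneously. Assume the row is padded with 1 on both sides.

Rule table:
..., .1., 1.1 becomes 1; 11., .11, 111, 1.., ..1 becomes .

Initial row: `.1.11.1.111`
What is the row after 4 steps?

111..111...
.........1.
.1111111.11
1.......1..

1.......1..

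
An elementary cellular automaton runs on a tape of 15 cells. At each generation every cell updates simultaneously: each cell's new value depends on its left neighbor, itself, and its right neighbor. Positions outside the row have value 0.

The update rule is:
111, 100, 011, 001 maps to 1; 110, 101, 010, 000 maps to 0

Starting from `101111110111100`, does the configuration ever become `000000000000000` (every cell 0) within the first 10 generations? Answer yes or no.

no

001111100111010
011111011110001
111110011101010
111101111000001
111001110100010
110111100010101
100111010100000
011110000010000
111101000101000
111000101000100
generation 10 is 111000101000100, still not uniform 0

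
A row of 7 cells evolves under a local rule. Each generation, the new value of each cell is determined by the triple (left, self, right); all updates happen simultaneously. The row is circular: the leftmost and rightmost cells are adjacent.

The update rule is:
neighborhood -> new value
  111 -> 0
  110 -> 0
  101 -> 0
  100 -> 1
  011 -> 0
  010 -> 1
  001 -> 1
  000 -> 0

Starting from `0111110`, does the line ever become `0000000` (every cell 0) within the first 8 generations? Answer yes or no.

generation 1: 1000001
generation 2: 0100010
generation 3: 1110111
generation 4: 0000000
all cells are 0 at generation 4

yes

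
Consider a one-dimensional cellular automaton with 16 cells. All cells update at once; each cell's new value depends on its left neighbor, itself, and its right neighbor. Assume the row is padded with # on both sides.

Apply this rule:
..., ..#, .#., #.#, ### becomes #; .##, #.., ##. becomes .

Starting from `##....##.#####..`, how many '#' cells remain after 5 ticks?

9

#..###..#.###..#
..#.#..###.#..#.
.####.#.#.##.###
#.##.#####..#.##
.#..#.###..###.#
count of #: 9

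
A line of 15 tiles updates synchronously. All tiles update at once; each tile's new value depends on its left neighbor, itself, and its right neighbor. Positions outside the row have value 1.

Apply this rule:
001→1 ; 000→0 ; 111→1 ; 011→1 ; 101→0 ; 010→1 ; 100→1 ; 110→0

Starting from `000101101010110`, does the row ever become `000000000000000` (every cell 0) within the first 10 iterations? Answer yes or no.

no

101101001010100
001001111010111
111111110010111
111111101110111
111111001100111
111110111011111
111100110011111
111011101111111
110011001111111
101110111111111
iteration 10 is 101110111111111, still not uniform 0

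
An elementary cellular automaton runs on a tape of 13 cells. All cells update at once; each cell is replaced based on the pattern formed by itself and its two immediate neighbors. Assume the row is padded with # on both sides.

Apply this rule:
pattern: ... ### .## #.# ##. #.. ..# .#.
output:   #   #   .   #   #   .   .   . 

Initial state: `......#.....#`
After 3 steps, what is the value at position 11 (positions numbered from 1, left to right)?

.####...###..
#.###.#..##..
##.###....#..
position 11 holds #

#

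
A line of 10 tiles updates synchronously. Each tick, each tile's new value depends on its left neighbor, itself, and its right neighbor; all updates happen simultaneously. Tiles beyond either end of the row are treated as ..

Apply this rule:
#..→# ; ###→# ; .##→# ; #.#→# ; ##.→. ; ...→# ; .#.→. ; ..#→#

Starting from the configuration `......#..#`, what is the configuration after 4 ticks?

######.##.
#####.##.#
####.##.#.
###.##.#.#

###.##.#.#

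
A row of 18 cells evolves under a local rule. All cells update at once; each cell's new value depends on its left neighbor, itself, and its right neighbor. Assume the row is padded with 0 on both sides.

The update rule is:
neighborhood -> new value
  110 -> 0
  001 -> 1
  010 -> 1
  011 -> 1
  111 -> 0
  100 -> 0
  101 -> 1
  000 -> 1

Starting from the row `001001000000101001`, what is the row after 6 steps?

101100110011000000

111011011111111011
100110110000000110
101101100111111100
111011001100000001
100110011001111111
101100110011000000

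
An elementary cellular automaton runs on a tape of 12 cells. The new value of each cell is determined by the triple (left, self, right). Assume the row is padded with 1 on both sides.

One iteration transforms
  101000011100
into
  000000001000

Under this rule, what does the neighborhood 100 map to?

0

At position 3 the neighborhood is 100; the next row has 0 there.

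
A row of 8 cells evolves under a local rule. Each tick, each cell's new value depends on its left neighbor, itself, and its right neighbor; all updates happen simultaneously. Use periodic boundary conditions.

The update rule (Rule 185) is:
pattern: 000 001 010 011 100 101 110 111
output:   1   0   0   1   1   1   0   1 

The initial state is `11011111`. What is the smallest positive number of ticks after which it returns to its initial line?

10111111
01111111
11111110
11111101
11111011
11110111
11101111
11011111

8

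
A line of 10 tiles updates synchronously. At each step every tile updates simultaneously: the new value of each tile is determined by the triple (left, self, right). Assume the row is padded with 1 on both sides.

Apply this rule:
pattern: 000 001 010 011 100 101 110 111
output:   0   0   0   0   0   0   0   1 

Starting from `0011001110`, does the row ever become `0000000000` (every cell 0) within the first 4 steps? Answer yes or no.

yes

0000000100
0000000000
all cells are 0 at step 2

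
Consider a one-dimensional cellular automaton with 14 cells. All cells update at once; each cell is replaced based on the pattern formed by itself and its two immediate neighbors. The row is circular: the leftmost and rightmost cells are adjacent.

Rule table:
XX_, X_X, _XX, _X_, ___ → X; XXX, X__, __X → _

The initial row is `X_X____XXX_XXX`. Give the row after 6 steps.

X___X__X___X__

XXX_XX_X_XXX__
X_XXXXXXXX_X__
XXX______XXX__
X_X_XXXX_X_X__
XXXXX__XXXXX__
X___X__X___X__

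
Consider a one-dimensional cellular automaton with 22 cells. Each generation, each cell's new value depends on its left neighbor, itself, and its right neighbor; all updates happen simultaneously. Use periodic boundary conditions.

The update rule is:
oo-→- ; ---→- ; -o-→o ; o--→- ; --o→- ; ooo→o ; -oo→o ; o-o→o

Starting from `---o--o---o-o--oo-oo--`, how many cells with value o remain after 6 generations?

4

---o--o---ooo--o-oo---
---o--o---oo---ooo----
---o--o---o----oo-----
---o--o---o----o------
---o--o---o----o------  (fixed point — unchanged through generation 6)
count of o: 4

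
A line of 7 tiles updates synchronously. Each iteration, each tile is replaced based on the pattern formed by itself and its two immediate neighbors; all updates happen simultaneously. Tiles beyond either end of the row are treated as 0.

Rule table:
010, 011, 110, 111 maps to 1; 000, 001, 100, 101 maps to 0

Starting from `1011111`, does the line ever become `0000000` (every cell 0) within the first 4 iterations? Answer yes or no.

no

iteration 1: 1011111  (fixed point — unchanged through iteration 4)
iteration 4 is 1011111, still not uniform 0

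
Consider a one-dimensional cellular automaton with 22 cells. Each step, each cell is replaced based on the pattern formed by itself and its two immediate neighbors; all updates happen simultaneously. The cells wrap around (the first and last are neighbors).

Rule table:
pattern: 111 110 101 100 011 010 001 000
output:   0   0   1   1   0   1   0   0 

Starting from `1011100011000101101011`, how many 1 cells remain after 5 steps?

7

step 1: 0100010000100110011100
step 2: 0110011000110001000010
step 3: 0001000100001001100011
step 4: 1001100110001100010000
step 5: 1100010001000010011000
count of 1: 7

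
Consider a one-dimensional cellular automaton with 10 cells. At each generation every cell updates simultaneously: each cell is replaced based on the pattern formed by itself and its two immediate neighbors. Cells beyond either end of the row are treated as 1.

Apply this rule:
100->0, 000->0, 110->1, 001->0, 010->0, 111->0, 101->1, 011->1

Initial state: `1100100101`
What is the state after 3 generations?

1000000001

0100000011
1000000010
1000000001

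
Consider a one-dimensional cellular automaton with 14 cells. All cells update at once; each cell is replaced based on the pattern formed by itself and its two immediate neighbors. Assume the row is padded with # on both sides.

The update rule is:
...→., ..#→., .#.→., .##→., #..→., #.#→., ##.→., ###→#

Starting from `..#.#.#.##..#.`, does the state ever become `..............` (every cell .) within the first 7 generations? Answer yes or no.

yes

generation 1: ..............
all cells are . at generation 1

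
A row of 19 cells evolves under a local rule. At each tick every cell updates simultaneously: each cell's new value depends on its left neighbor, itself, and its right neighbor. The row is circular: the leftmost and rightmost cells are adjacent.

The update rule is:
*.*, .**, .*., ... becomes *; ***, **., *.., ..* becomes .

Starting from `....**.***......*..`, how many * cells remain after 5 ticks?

tick 1: ***.*.**...****.*.*
tick 2: ...****..*.*...****
tick 3: .*.*.....***.*.*...
tick 4: .***.***.*..****.**
tick 5: **..**..**..*...**.
count of *: 9

9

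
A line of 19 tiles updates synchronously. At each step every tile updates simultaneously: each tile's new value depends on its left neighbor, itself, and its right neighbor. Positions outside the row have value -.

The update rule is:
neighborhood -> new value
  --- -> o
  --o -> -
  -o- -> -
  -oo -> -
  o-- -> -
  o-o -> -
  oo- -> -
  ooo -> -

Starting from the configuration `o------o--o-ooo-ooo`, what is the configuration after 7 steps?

--oooo-------------

--oooo-------------
o------oooooooooooo
--oooo-------------  (repeats step 1; period 2)
step 7: --oooo-------------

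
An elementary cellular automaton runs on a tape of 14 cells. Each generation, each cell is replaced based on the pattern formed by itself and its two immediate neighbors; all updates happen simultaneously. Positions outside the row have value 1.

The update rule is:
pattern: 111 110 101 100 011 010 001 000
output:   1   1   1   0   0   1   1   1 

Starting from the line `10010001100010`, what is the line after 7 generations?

10110110101111
11011011110111
11101101111011
11110110111101
11111011011110
11111101101111
11111110110111

11111110110111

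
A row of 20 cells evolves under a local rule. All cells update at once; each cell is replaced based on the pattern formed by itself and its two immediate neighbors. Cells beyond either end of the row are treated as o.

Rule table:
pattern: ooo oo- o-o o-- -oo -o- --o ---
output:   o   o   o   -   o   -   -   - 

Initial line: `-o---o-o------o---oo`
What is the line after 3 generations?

o-----------------oo

o-----o-----------oo
o-----------------oo
o-----------------oo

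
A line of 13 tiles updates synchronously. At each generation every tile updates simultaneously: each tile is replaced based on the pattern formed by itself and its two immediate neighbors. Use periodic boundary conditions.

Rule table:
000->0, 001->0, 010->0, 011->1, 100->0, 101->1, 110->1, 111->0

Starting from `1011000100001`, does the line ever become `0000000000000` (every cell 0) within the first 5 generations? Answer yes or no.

yes

1111000000001
0001000000001
0000000000000
all cells are 0 at generation 3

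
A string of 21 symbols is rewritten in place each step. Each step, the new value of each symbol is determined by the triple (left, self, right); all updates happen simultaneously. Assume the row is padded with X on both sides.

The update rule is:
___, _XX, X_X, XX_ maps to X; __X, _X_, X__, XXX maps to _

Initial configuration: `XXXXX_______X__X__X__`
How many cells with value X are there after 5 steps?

____X_XXXXX__________
_XX__XX___X_XXXXXXXX_
XXX__XX_X__XX______XX
__X__XXX___XX_XXXX_X_
_____X_X_X_XXXX__XX_X
count of X: 10

10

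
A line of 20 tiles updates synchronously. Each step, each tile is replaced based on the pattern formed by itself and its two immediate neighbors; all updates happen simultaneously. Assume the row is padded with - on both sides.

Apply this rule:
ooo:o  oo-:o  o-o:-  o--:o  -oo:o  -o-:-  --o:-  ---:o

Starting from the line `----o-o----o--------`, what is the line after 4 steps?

ooo----ooo--oooooooo
oooooo-oooo-oooooooo
oooooo-oooo-oooooooo  (fixed point — unchanged through step 4)

oooooo-oooo-oooooooo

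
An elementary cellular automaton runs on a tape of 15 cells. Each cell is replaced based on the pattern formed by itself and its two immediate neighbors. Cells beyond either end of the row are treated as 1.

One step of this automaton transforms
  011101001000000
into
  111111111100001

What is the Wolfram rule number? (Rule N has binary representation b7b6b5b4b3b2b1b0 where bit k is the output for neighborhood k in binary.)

254

position 2: 111 → 1  (bit 7 = 1)
position 3: 110 → 1  (bit 6 = 1)
position 0: 101 → 1  (bit 5 = 1)
position 6: 100 → 1  (bit 4 = 1)
position 1: 011 → 1  (bit 3 = 1)
position 5: 010 → 1  (bit 2 = 1)
position 7: 001 → 1  (bit 1 = 1)
position 10: 000 → 0  (bit 0 = 0)
bits b7..b0 = 11111110 = 254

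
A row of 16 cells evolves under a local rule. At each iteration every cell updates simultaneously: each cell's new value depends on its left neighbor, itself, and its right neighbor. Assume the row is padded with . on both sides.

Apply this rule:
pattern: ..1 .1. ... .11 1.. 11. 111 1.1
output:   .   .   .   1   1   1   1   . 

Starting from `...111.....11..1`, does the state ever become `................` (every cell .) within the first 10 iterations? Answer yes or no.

...1111....111..
...11111...1111.
...111111..11111
...1111111.11111
...1111111.11111  (fixed point — unchanged through iteration 10)
iteration 10 is ...1111111.11111, still not uniform .

no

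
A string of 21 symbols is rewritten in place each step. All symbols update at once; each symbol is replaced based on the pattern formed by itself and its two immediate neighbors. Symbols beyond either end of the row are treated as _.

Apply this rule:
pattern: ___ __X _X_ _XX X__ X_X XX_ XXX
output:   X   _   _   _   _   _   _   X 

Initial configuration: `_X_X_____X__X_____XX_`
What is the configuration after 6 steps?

_____XXX______XXX____
XXXX__X__XXXX__X__XXX
_XX_______XX_______X_
____XXXXX____XXXXX___
XXX__XXX__XX__XXX__XX
_X____X________X_____

_X____X________X_____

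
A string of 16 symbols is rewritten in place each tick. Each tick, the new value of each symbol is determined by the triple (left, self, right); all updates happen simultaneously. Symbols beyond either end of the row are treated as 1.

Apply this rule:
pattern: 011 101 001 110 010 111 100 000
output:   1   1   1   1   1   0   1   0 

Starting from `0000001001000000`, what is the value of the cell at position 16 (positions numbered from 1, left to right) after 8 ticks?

tick 1: 1000011111100001
tick 2: 1100110000110011
tick 3: 0111111001111110
tick 4: 1100001111000011
tick 5: 0110011001100110
tick 6: 1111111111111111
tick 7: 0000000000000000
tick 8: 1000000000000001
position 16 holds 1

1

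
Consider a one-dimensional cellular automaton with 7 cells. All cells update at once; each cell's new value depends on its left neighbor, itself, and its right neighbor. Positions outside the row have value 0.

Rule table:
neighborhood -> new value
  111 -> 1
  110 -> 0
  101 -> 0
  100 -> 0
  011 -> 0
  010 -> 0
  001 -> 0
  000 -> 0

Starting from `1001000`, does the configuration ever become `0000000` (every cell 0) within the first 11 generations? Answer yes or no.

yes

0000000
all cells are 0 at generation 1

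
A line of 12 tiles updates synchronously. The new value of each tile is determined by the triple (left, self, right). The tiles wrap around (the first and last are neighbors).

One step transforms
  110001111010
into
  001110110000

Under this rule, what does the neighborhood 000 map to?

At position 3 the neighborhood is 000; the next row has 1 there.

1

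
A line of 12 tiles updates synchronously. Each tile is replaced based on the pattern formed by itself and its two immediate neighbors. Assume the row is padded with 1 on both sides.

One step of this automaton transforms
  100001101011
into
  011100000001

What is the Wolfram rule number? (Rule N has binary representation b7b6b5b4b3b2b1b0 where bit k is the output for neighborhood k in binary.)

position 11: 111 → 1  (bit 7 = 1)
position 0: 110 → 0  (bit 6 = 0)
position 7: 101 → 0  (bit 5 = 0)
position 1: 100 → 1  (bit 4 = 1)
position 5: 011 → 0  (bit 3 = 0)
position 8: 010 → 0  (bit 2 = 0)
position 4: 001 → 0  (bit 1 = 0)
position 2: 000 → 1  (bit 0 = 1)
bits b7..b0 = 10010001 = 145

145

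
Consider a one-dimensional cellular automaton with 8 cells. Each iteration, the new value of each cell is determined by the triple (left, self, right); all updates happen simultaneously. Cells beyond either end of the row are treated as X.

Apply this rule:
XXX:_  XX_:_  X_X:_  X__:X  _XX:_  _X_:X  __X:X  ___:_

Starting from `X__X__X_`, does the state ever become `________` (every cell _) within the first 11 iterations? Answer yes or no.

iteration 1: _XXXXXX_
iteration 2: ________
all cells are _ at iteration 2

yes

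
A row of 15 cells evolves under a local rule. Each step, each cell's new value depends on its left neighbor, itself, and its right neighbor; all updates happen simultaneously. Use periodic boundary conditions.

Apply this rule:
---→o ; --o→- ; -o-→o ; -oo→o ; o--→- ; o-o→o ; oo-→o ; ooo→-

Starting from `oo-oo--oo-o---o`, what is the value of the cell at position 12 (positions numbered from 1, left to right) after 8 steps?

-oooo--oooo-o-o
oo--o--o--ooooo
-o--o--o--o----
-o--o--o--o-ooo
oo--o--o--ooo-o
-o--o--o--o-ooo  (repeats step 4; period 2)
step 8: -o--o--o--o-ooo
position 12 holds -

-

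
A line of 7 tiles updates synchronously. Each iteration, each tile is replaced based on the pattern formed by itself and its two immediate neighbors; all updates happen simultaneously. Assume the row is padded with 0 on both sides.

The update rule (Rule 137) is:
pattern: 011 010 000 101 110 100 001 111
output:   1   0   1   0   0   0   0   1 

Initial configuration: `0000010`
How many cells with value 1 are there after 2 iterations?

1111000
1110011
count of 1: 5

5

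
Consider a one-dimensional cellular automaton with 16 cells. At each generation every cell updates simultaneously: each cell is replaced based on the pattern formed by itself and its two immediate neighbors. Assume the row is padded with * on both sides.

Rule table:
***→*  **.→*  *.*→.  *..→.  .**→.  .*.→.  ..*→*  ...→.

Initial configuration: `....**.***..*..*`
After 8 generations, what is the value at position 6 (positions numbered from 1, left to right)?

.

...*.*..**.*..*.
..*....*.*...*..
.*....*.....*..*
.....*.....*..*.
....*.....*..*..
...*.....*..*..*
..*.....*..*..*.
.*.....*..*..*..
position 6 holds .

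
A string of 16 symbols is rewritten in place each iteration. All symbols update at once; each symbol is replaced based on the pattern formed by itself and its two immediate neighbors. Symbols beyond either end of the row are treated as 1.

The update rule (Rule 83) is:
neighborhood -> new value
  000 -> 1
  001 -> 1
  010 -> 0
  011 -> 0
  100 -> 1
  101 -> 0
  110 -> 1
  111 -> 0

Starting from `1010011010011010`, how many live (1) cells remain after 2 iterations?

10

iteration 1: 1001101001101000
iteration 2: 1110100110100111
count of 1: 10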